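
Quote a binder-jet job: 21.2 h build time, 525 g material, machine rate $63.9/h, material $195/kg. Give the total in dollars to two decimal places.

Time charge: 63.9 × 21.2 → $1354.68.
Material cost = 195 × 525/1000, so $102.375.
Total = 1354.68 + 102.375 = 1457.055 ≈ $1457.06.

$1457.06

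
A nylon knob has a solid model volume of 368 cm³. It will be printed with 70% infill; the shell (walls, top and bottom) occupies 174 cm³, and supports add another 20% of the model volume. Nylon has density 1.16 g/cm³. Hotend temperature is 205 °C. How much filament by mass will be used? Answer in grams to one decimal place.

444.7 g

Interior volume = 368 − 174, so 194 cm³.
Deposited infill: 0.70 × 194 → 135.8 cm³.
Support = 0.20 × 368, so 73.6 cm³.
Total printed volume: 174 + 135.8 + 73.6 → 383.4 cm³.
Mass = 383.4 × 1.16, so 444.744 g.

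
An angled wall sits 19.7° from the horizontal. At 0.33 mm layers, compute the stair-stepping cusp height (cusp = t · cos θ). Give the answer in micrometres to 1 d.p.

cos(19.7°) = 0.9415, so cusp = 0.33 × 0.9415 = 0.310695 mm → 310.7 μm.

310.7 μm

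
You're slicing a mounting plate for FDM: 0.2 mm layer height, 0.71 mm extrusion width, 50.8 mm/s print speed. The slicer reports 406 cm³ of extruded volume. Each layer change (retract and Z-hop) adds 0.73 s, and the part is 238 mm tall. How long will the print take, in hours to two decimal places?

15.88 hours

Bead cross-section = 0.2 × 0.71, so 0.142 mm².
Total extruded path = 406000/0.142 = 2859154.9 mm.
Print-move time = 2859154.9 / 50.8 = 56282.6 s.
Layers = ⌈238/0.2⌉ = 1190.
Non-print overhead = 1190 × 0.73, so 868.7 s.
Total = 56282.6 + 868.7 = 57151.3 s = 15.88 hours.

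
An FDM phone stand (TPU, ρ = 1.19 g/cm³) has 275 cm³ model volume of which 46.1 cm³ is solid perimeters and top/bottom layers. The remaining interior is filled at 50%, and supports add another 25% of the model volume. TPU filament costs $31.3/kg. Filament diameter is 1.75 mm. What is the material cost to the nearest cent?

$8.54

Interior volume = 275 − 46.1 = 228.9 cm³.
Deposited infill = 0.50 × 228.9 = 114.45 cm³.
Support: 0.25 × 275 → 68.75 cm³.
Deposited volume = 46.1 + 114.45 + 68.75, so 229.3 cm³.
Mass: 229.3 × 1.19 → 272.867 g.
Cost = 272.867 g / 1000 × $31.3/kg = $8.54.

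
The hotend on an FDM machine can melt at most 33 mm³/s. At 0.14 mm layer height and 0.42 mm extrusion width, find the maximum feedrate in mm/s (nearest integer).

Extrusion cross-section: 0.14 × 0.42 → 0.0588 mm².
Max speed = 33 / 0.0588 = 561.22 ≈ 561 mm/s.

561 mm/s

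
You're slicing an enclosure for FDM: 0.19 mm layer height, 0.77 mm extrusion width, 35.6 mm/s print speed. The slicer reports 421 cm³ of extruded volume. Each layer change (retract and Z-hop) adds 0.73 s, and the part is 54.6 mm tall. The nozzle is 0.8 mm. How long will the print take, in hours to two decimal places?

22.51 hours

Extrusion cross-section: 0.19 × 0.77 → 0.1463 mm².
Total extruded path = 421000/0.1463 = 2877648.7 mm.
Extrusion time = 2877648.7 / 35.6 = 80832.8 s.
Layer count = ceil(54.6 / 0.19) = 288.
Layer-change overhead = 288 × 0.73, so 210.24 s.
Altogether 80832.8 + 210.24 = 81043.04 s, i.e. 22.51 hours.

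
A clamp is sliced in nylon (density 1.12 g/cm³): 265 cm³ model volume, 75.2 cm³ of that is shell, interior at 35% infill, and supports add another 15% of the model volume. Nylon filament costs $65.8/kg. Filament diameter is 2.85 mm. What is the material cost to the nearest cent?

Volume inside the shell = 265 − 75.2 = 189.8 cm³.
Deposited infill: 0.35 × 189.8 → 66.43 cm³.
Support = 0.15 × 265, so 39.75 cm³.
Total printed volume = 75.2 + 66.43 + 39.75, so 181.38 cm³.
Mass = 181.38 × 1.12 = 203.1456 g.
Cost = 203.1456 g / 1000 × $65.8/kg = $13.37.

$13.37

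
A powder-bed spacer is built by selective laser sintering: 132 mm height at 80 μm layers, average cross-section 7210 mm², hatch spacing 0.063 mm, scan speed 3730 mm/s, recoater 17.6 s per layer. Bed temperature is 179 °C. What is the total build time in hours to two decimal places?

Layers = ⌈132/0.08⌉ = 1650.
Hatch length per layer = 7210 / 0.063, so 114444.4 mm.
Per-layer scan time = 114444.4 / 3730, so 30.6821 s.
Time per layer: 30.6821 + 17.6 → 48.2821 s.
Total: 1650 × 48.2821 s = 79665.465 s → 22.13 hours.

22.13 hours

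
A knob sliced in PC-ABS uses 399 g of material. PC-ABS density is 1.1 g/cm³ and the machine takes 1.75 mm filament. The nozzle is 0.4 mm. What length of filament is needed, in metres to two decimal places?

150.80 m

Extruded volume: 399/1.1 = 362.7273 cm³ (362727.3 mm³).
Cross-section of 1.75 mm filament: π·(1.75/2)² = 2.4053 mm².
L = V/A = 362727.3/2.4053 = 150803.35 mm → 150.80 m.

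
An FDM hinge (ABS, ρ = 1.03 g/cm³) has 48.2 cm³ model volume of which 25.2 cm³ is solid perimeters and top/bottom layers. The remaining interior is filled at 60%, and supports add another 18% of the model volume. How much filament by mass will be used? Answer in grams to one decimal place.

Volume inside the shell = 48.2 − 25.2, so 23 cm³.
Infill deposited = 0.60 × 23, so 13.8 cm³.
Support: 0.18 × 48.2 → 8.676 cm³.
Total extruded: 25.2 + 13.8 + 8.676 → 47.676 cm³.
Mass: 47.676 × 1.03 → 49.10628 g.

49.1 g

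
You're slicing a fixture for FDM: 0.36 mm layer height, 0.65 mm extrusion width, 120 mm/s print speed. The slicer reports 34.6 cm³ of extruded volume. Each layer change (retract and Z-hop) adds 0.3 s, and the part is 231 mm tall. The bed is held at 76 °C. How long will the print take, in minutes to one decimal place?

23.7 minutes

Extrusion cross-section = 0.36 × 0.65 = 0.234 mm².
Path length: 34600 mm³ / 0.234 mm² → 147863.2 mm.
Extrusion time = 147863.2 / 120 = 1232.2 s.
Layers = ⌈231/0.36⌉ = 642.
Non-print overhead: 642 × 0.3 → 192.6 s.
Altogether 1232.2 + 192.6 = 1424.8 s, i.e. 23.7 minutes.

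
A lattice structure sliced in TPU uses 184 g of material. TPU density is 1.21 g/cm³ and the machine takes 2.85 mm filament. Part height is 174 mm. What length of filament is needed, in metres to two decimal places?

23.84 m

Volume = 184 g / 1.21 g·cm⁻³ = 152.0661 cm³ = 152066.1 mm³.
A = π r² = π × 1.425² = 6.3794 mm².
L = V/A = 152066.1/6.3794 = 23837.05 mm → 23.84 m.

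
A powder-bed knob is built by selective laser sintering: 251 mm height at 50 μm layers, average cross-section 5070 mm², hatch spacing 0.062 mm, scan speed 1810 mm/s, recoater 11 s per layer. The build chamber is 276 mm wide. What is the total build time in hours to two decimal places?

78.34 hours

Layers = ⌈251/0.05⌉ = 5020.
Per-layer scan distance = 5070 / 0.062, so 81774.2 mm.
Laser time per layer = 81774.2 / 1810, so 45.1791 s.
Per-layer time = 45.1791 + 11 = 56.1791 s.
5020 layers × 56.1791 s/layer = 282019.082 s, i.e. 78.34 hours.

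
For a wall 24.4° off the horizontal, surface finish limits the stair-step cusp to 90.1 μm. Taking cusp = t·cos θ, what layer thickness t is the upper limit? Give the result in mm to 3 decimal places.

0.099 mm

Layer height = cusp / cos(24.4°) = 0.0901 / 0.9107 = 0.099 mm.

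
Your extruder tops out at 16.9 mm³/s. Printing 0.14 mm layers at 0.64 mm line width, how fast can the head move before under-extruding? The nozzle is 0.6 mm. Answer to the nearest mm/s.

A: 0.14 × 0.64 → 0.0896 mm².
Max speed = 16.9 / 0.0896 = 188.62 ≈ 189 mm/s.

189 mm/s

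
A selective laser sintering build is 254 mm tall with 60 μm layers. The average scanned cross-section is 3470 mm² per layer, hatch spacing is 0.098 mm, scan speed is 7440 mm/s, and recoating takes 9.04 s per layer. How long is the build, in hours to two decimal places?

16.23 hours

Layer count = ceil(254 / 0.06) = 4234.
Hatch length per layer = 3470 / 0.098 = 35408.2 mm.
Per-layer scan time = 35408.2 / 7440, so 4.7592 s.
Per-layer time = 4.7592 + 9.04 = 13.7992 s.
Total: 4234 × 13.7992 s = 58425.8128 s → 16.23 hours.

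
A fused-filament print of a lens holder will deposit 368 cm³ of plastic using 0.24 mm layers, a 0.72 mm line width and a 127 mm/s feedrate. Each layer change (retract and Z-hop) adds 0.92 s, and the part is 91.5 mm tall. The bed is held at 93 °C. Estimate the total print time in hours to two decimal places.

4.76 hours

Extrusion cross-section: 0.24 × 0.72 → 0.1728 mm².
Total extruded path = 368000/0.1728 = 2129629.6 mm.
Time extruding = 2129629.6 / 127, so 16768.7 s.
Layer count = ceil(91.5 / 0.24) = 382.
Z-hop total = 382 × 0.92, so 351.44 s.
Altogether 16768.7 + 351.44 = 17120.14 s, i.e. 4.76 hours.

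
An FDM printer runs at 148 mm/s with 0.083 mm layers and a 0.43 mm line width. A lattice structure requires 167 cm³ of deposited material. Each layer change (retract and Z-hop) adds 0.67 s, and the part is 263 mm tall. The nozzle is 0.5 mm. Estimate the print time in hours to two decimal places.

9.37 hours

Line area: 0.083 × 0.43 → 0.03569 mm².
Path length: 167000 mm³ / 0.03569 mm² → 4679181.8 mm.
Print-move time = 4679181.8 / 148, so 31616.1 s.
Layers = ⌈263/0.083⌉ = 3169.
Layer-change overhead = 3169 × 0.67 = 2123.23 s.
Total = 31616.1 + 2123.23 = 33739.33 s = 9.37 hours.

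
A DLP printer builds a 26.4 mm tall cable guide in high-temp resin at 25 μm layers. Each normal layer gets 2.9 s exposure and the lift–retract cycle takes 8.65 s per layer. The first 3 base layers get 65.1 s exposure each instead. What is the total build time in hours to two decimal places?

Layer count = ceil(26.4 / 0.025) = 1056.
Bottom layers: 3 × (65.1 + 8.65) → 221.25 s.
Remaining layers = 1053 × (2.9 + 8.65) = 12162.15 s.
Total = 221.25 + 12162.15 = 12383.4 s = 3.44 hours.

3.44 hours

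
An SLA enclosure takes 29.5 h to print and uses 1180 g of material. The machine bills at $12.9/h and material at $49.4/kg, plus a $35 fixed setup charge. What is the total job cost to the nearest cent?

$473.84

Machine-time cost = 12.9 × 29.5, so $380.55.
Material charge = 49.4 × 1180/1000 = $58.292.
Total = 380.55 + 58.292 + 35 = 473.842 ≈ $473.84.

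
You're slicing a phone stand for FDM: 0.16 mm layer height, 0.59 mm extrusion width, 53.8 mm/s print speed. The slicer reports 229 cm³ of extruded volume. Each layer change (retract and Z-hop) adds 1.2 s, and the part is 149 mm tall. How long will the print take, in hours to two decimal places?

Line area: 0.16 × 0.59 → 0.0944 mm².
Toolpath length = 229 cm³ / 0.0944 mm² = 229000 / 0.0944 = 2425847.5 mm.
Extrusion time = 2425847.5 / 53.8, so 45090.1 s.
Layer count = ceil(149 / 0.16) = 932.
Z-hop total = 932 × 1.2, so 1118.4 s.
Total = 45090.1 + 1118.4 = 46208.5 s = 12.84 hours.

12.84 hours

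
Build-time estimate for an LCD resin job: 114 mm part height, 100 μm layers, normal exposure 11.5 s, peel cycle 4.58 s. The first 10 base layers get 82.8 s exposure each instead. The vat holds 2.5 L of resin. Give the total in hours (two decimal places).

5.29 hours

Number of layers: 114 / 0.1 → 1140 (rounded up).
Bottom layers = 10 × (82.8 + 4.58), so 873.8 s.
Remaining layers: 1130 × (11.5 + 4.58) → 18170.4 s.
Total = 873.8 + 18170.4 = 19044.2 s = 5.29 hours.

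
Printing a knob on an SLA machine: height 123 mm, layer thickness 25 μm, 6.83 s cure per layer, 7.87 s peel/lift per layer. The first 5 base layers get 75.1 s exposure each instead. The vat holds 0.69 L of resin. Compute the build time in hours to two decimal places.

Layer count = ceil(123 / 0.025) = 4920.
Burn-in layers: 5 × (75.1 + 7.87) → 414.85 s.
Remaining layers = 4915 × (6.83 + 7.87) = 72250.5 s.
Total = 414.85 + 72250.5 = 72665.35 s = 20.18 hours.

20.18 hours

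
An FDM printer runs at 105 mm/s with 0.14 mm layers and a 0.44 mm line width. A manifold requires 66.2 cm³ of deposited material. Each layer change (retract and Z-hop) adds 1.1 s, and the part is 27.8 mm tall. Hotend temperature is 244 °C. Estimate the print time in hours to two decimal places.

2.90 hours

Extrusion cross-section = 0.14 × 0.44, so 0.0616 mm².
Toolpath length = 66.2 cm³ / 0.0616 mm² = 66200 / 0.0616 = 1074675.3 mm.
Print-move time: 1074675.3 / 105 → 10235 s.
Layer count = ceil(27.8 / 0.14) = 199.
Layer-change overhead = 199 × 1.1 = 218.9 s.
Altogether 10235 + 218.9 = 10453.9 s, i.e. 2.90 hours.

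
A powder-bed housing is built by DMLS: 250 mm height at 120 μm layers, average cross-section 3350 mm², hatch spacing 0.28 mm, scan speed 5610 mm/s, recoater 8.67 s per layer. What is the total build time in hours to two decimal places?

Number of layers: 250 / 0.12 → 2084 (rounded up).
Scan path per layer: 3350 / 0.28 → 11964.3 mm.
Per-layer scan time = 11964.3 / 5610, so 2.1327 s.
Time per layer: 2.1327 + 8.67 → 10.8027 s.
2084 layers × 10.8027 s/layer = 22512.8268 s, i.e. 6.25 hours.

6.25 hours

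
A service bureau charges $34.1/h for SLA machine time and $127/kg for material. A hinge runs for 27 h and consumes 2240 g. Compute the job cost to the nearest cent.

$1205.18

Machine cost = 34.1 × 27, so $920.70.
Material cost: 127 × 2240/1000 → $284.48.
Total = 920.70 + 284.48 = $1205.18.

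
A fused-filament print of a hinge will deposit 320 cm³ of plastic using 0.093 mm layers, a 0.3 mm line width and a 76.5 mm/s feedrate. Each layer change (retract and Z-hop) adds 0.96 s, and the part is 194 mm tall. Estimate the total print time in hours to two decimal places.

Extrusion cross-section = 0.093 × 0.3, so 0.0279 mm².
Path length: 320000 mm³ / 0.0279 mm² → 11469534.1 mm.
Time extruding = 11469534.1 / 76.5, so 149928.6 s.
Layers = ⌈194/0.093⌉ = 2087.
Non-print overhead = 2087 × 0.96 = 2003.52 s.
Altogether 149928.6 + 2003.52 = 151932.12 s, i.e. 42.20 hours.

42.20 hours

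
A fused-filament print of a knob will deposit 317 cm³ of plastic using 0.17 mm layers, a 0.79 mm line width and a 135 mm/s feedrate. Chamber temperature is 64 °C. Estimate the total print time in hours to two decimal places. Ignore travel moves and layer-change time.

Bead cross-section = 0.17 × 0.79, so 0.1343 mm².
Toolpath length = 317 cm³ / 0.1343 mm² = 317000 / 0.1343 = 2360387.2 mm.
Print-move time = 2360387.2 / 135 = 17484.3 s.
In the requested units: 17484.3 s = 4.86 hours.

4.86 hours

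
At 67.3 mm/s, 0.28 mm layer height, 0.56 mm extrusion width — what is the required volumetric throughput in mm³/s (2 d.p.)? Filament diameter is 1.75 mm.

A = 0.28 × 0.56, so 0.1568 mm².
Volumetric flow = 67.3 × 0.1568 = 10.55 mm³/s.

10.55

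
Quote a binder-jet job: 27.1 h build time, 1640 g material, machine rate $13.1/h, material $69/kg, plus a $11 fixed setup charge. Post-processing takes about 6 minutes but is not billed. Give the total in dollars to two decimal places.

$479.17

Time charge = 13.1 × 27.1, so $355.01.
Feedstock cost = 69 × 1640/1000 = $113.16.
Adding setup: 355.01 + 113.16 + 11 → $479.17.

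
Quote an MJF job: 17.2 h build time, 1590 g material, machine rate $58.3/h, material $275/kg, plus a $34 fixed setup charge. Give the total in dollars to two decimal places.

Time charge = 58.3 × 17.2 = $1002.76.
Material charge = 275 × 1590/1000, so $437.25.
Total = 1002.76 + 437.25 + 34 = $1474.01.

$1474.01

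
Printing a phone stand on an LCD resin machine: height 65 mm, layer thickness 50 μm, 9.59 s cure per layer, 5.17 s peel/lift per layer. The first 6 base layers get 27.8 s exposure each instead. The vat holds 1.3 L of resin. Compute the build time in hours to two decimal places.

5.36 hours

Number of layers: 65 / 0.05 → 1300 (rounded up).
Base layers = 6 × (27.8 + 5.17), so 197.82 s.
Regular layers = 1294 × (9.59 + 5.17) = 19099.44 s.
Sum: 197.82 + 19099.44 = 19297.26 s → 5.36 hours.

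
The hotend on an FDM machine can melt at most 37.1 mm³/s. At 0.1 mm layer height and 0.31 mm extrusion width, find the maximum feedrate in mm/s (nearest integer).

1197 mm/s

Bead cross-section: 0.1 × 0.31 → 0.031 mm².
Max speed = 37.1 / 0.031 = 1196.77 ≈ 1197 mm/s.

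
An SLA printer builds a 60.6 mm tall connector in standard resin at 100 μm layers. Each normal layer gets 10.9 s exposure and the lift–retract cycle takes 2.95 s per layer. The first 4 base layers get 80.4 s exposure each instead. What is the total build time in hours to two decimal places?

2.41 hours

Layer count = ceil(60.6 / 0.1) = 606.
Base layers = 4 × (80.4 + 2.95), so 333.4 s.
Regular layers: 602 × (10.9 + 2.95) → 8337.7 s.
Sum: 333.4 + 8337.7 = 8671.1 s → 2.41 hours.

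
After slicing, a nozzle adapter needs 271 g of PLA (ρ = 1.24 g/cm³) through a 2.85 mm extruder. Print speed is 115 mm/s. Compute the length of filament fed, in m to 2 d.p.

Extruded volume: 271/1.24 = 218.5484 cm³ (218548.4 mm³).
A = π r² = π × 1.425² = 6.3794 mm².
Length = 218548.4 / 6.3794 = 34258.46 mm = 34.26 m.

34.26 m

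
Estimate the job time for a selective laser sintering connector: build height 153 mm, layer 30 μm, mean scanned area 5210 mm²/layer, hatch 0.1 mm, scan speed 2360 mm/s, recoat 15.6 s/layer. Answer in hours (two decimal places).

Layer count = ceil(153 / 0.03) = 5100.
Hatch length per layer = 5210 / 0.1 = 52100 mm.
Laser time per layer = 52100 / 2360, so 22.0763 s.
Layer cycle: 22.0763 + 15.6 → 37.6763 s.
Build time = 5100 × 37.6763 = 192149.13 s = 53.37 hours.

53.37 hours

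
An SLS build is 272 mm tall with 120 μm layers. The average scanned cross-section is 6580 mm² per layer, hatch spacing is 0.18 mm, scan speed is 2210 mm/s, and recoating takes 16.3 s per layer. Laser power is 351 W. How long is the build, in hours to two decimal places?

Layer count = ceil(272 / 0.12) = 2267.
Scan path per layer = 6580 / 0.18, so 36555.6 mm.
Per-layer scan time: 36555.6 / 2210 → 16.541 s.
Per-layer time = 16.541 + 16.3, so 32.841 s.
Total: 2267 × 32.841 s = 74450.547 s → 20.68 hours.

20.68 hours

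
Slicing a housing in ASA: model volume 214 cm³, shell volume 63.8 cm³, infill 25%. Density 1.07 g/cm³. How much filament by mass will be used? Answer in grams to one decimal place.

Infill region = 214 − 63.8, so 150.2 cm³.
Deposited infill = 0.25 × 150.2, so 37.55 cm³.
Total printed volume = 63.8 + 37.55, so 101.35 cm³.
Mass: 101.35 × 1.07 → 108.4445 g.

108.4 g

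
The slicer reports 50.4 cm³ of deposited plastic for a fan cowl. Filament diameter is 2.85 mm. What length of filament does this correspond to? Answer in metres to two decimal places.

7.90 m

Cross-section of 2.85 mm filament: π·(2.85/2)² = 6.3794 mm².
L = 50400 mm³ / 6.3794 mm² = 7900.43 mm, i.e. 7.90 m.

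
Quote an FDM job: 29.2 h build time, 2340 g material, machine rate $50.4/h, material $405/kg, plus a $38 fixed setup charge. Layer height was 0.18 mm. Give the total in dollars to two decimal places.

$2457.38

Machine cost = 50.4 × 29.2, so $1471.68.
Material cost = 405 × 2340/1000 = $947.70.
Total = 1471.68 + 947.70 + 38 = $2457.38.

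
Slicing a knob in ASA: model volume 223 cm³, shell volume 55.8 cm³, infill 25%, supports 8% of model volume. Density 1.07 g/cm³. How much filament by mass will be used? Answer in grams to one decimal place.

Volume inside the shell: 223 − 55.8 → 167.2 cm³.
Infill deposited = 0.25 × 167.2, so 41.8 cm³.
Support: 0.08 × 223 → 17.84 cm³.
Total extruded = 55.8 + 41.8 + 17.84 = 115.44 cm³.
Mass = 115.44 × 1.07 = 123.5208 g.

123.5 g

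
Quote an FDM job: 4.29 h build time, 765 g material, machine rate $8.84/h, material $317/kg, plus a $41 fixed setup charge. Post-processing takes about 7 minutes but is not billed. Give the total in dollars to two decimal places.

Machine-time cost: 8.84 × 4.29 → $37.9236.
Material charge: 317 × 765/1000 → $242.505.
Adding setup: 37.9236 + 242.505 + 41 → 321.4286 ≈ $321.43.

$321.43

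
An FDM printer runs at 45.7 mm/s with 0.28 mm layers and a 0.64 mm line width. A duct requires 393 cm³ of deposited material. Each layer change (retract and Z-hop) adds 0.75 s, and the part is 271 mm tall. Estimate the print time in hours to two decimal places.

13.53 hours

Line area: 0.28 × 0.64 → 0.1792 mm².
Path length: 393000 mm³ / 0.1792 mm² → 2193080.4 mm.
Time extruding = 2193080.4 / 45.7 = 47988.6 s.
Layers = ⌈271/0.28⌉ = 968.
Non-print overhead: 968 × 0.75 → 726 s.
Total = 47988.6 + 726 = 48714.6 s = 13.53 hours.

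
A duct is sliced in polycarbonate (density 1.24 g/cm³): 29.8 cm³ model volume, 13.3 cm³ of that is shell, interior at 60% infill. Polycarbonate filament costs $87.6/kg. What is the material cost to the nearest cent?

$2.52

Volume inside the shell = 29.8 − 13.3 = 16.5 cm³.
Deposited infill: 0.60 × 16.5 → 9.9 cm³.
Total extruded = 13.3 + 9.9, so 23.2 cm³.
Mass = 23.2 × 1.24, so 28.768 g.
At $87.6/kg: 28.768/1000 × 87.6 = $2.52.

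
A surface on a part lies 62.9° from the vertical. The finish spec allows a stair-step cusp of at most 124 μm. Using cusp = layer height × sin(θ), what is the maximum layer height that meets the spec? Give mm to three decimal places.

sin(62.9°) = 0.8902; t_max = 0.124/0.8902 = 0.139 mm.

0.139 mm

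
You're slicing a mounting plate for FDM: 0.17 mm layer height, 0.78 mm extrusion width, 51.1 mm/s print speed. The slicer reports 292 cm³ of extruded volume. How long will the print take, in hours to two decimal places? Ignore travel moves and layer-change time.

11.97 hours

Extrusion cross-section: 0.17 × 0.78 → 0.1326 mm².
Path length: 292000 mm³ / 0.1326 mm² → 2202111.6 mm.
Time extruding = 2202111.6 / 51.1, so 43094.2 s.
In the requested units: 43094.2 s = 11.97 hours.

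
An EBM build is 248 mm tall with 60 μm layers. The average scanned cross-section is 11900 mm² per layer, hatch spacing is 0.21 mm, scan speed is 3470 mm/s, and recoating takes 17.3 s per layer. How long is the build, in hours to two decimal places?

38.62 hours

Layers = ⌈248/0.06⌉ = 4134.
Hatch length per layer: 11900 / 0.21 → 56666.7 mm.
Beam time per layer: 56666.7 / 3470 → 16.3305 s.
Layer cycle = 16.3305 + 17.3 = 33.6305 s.
4134 layers × 33.6305 s/layer = 139028.487 s, i.e. 38.62 hours.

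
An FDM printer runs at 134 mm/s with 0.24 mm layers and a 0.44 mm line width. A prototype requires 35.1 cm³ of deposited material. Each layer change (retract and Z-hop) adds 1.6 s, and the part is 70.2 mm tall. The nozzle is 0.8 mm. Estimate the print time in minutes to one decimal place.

49.2 minutes

Extrusion cross-section: 0.24 × 0.44 → 0.1056 mm².
Path length: 35100 mm³ / 0.1056 mm² → 332386.4 mm.
Time extruding = 332386.4 / 134 = 2480.5 s.
Layers = ⌈70.2/0.24⌉ = 293.
Z-hop total = 293 × 1.6 = 468.8 s.
Total = 2480.5 + 468.8 = 2949.3 s = 49.2 minutes.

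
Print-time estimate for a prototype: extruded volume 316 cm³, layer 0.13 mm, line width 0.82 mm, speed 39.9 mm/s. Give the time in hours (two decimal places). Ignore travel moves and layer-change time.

Extrusion cross-section: 0.13 × 0.82 → 0.1066 mm².
Total extruded path = 316000/0.1066 = 2964352.7 mm.
Extrusion time = 2964352.7 / 39.9 = 74294.6 s.
In the requested units: 74294.6 s = 20.64 hours.

20.64 hours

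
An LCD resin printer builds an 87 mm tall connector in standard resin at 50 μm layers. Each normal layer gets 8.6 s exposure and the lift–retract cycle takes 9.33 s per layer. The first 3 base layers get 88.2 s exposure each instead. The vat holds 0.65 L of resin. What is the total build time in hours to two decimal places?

8.73 hours

Layer count = ceil(87 / 0.05) = 1740.
Base layers = 3 × (88.2 + 9.33) = 292.59 s.
Regular layers = 1737 × (8.6 + 9.33), so 31144.41 s.
Sum: 292.59 + 31144.41 = 31437 s → 8.73 hours.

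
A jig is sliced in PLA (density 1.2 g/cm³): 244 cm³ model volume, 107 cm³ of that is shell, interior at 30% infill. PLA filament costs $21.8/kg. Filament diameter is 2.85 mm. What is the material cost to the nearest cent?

$3.87

Infill region = 244 − 107, so 137 cm³.
Infill volume = 0.30 × 137 = 41.1 cm³.
Deposited volume = 107 + 41.1 = 148.1 cm³.
Mass: 148.1 × 1.2 → 177.72 g.
Cost = 177.72 g / 1000 × $21.8/kg = $3.87.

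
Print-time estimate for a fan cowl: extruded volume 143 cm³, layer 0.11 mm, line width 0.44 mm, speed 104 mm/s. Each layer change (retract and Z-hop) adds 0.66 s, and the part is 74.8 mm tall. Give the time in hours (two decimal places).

8.02 hours

Line area = 0.11 × 0.44, so 0.0484 mm².
Toolpath length = 143 cm³ / 0.0484 mm² = 143000 / 0.0484 = 2954545.5 mm.
Time extruding = 2954545.5 / 104, so 28409.1 s.
Layers = ⌈74.8/0.11⌉ = 680.
Non-print overhead: 680 × 0.66 → 448.8 s.
Total = 28409.1 + 448.8 = 28857.9 s = 8.02 hours.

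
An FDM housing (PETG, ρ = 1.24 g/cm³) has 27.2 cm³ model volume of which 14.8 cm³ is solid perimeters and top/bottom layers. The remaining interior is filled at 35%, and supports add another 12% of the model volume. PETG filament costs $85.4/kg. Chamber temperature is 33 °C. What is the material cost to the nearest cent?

$2.37

Volume inside the shell = 27.2 − 14.8, so 12.4 cm³.
Infill volume: 0.35 × 12.4 → 4.34 cm³.
Support = 0.12 × 27.2 = 3.264 cm³.
Total extruded: 14.8 + 4.34 + 3.264 → 22.404 cm³.
Mass = 22.404 × 1.24 = 27.78096 g.
Cost = 27.78096 g / 1000 × $85.4/kg = $2.37.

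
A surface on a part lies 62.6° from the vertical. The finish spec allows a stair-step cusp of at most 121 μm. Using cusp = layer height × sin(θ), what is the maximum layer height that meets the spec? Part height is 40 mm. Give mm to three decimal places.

Layer height = cusp / sin(62.6°) = 0.121 / 0.8878 = 0.136 mm.

0.136 mm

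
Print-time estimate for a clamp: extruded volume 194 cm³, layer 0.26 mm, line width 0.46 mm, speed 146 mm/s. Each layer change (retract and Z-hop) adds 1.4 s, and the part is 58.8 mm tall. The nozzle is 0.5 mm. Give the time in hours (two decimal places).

Bead cross-section: 0.26 × 0.46 → 0.1196 mm².
Path length: 194000 mm³ / 0.1196 mm² → 1622073.6 mm.
Extrusion time = 1622073.6 / 146 = 11110.1 s.
Layers = ⌈58.8/0.26⌉ = 227.
Non-print overhead: 227 × 1.4 → 317.8 s.
Altogether 11110.1 + 317.8 = 11427.9 s, i.e. 3.17 hours.

3.17 hours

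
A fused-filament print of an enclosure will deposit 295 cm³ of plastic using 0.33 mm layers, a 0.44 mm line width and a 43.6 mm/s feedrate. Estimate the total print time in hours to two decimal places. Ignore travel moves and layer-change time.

Bead cross-section: 0.33 × 0.44 → 0.1452 mm².
Path length: 295000 mm³ / 0.1452 mm² → 2031680.4 mm.
Extrusion time = 2031680.4 / 43.6, so 46598.2 s.
Converting: 46598.2 s = 12.94 hours.

12.94 hours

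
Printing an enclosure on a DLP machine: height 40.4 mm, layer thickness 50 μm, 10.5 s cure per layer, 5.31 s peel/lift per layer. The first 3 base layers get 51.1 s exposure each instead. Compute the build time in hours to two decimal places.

3.58 hours

Layer count = ceil(40.4 / 0.05) = 808.
Bottom layers = 3 × (51.1 + 5.31) = 169.23 s.
Remaining layers: 805 × (10.5 + 5.31) → 12727.05 s.
Sum: 169.23 + 12727.05 = 12896.28 s → 3.58 hours.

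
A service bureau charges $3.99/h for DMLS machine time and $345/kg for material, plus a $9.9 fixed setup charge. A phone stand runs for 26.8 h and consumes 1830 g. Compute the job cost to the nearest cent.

Machine cost = 3.99 × 26.8 = $106.932.
Material cost: 345 × 1830/1000 → $631.35.
Adding setup: 106.932 + 631.35 + 9.9 → 748.182 ≈ $748.18.

$748.18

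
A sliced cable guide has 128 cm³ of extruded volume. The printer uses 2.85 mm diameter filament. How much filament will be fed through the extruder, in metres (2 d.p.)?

A = π r² = π × 1.425² = 6.3794 mm².
L = 128000 mm³ / 6.3794 mm² = 20064.58 mm, i.e. 20.06 m.

20.06 m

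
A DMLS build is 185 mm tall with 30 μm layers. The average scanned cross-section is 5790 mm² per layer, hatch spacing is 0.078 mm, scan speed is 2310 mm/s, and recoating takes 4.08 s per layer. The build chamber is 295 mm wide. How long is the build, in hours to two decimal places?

62.04 hours

Number of layers: 185 / 0.03 → 6167 (rounded up).
Hatch length per layer: 5790 / 0.078 → 74230.8 mm.
Laser time per layer = 74230.8 / 2310, so 32.1345 s.
Layer cycle: 32.1345 + 4.08 → 36.2145 s.
Build time = 6167 × 36.2145 = 223334.8215 s = 62.04 hours.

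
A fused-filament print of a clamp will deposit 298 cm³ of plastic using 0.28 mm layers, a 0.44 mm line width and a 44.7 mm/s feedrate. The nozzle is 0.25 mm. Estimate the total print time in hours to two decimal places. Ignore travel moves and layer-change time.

Line area = 0.28 × 0.44, so 0.1232 mm².
Path length: 298000 mm³ / 0.1232 mm² → 2418831.2 mm.
Extrusion time: 2418831.2 / 44.7 → 54112.6 s.
In the requested units: 54112.6 s = 15.03 hours.

15.03 hours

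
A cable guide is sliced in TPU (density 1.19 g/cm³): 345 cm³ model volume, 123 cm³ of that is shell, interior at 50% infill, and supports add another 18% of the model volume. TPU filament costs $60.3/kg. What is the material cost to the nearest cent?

Infill region: 345 − 123 → 222 cm³.
Infill volume = 0.50 × 222, so 111 cm³.
Support = 0.18 × 345 = 62.1 cm³.
Total extruded: 123 + 111 + 62.1 → 296.1 cm³.
Mass = 296.1 × 1.19 = 352.359 g.
At $60.3/kg: 352.359/1000 × 60.3 = $21.25.

$21.25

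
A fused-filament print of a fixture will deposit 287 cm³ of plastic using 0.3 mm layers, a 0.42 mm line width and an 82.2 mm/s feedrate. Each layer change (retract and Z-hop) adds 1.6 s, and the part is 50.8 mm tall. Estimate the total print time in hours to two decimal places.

7.77 hours

Extrusion cross-section = 0.3 × 0.42, so 0.126 mm².
Path length: 287000 mm³ / 0.126 mm² → 2277777.8 mm.
Extrusion time = 2277777.8 / 82.2, so 27710.2 s.
Layer count = ceil(50.8 / 0.3) = 170.
Z-hop total: 170 × 1.6 → 272 s.
Altogether 27710.2 + 272 = 27982.2 s, i.e. 7.77 hours.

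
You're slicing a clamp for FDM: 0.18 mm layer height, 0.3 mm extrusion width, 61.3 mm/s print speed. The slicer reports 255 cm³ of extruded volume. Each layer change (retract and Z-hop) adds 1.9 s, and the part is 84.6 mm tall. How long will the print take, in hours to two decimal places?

Extrusion cross-section = 0.18 × 0.3, so 0.054 mm².
Path length: 255000 mm³ / 0.054 mm² → 4722222.2 mm.
Print-move time = 4722222.2 / 61.3 = 77034.6 s.
Layers = ⌈84.6/0.18⌉ = 470.
Non-print overhead: 470 × 1.9 → 893 s.
Altogether 77034.6 + 893 = 77927.6 s, i.e. 21.65 hours.

21.65 hours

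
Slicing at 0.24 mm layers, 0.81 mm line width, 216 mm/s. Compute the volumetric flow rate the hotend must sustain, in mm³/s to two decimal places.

Bead cross-section = 0.24 × 0.81 = 0.1944 mm².
Volumetric flow = 216 × 0.1944 = 41.99 mm³/s.

41.99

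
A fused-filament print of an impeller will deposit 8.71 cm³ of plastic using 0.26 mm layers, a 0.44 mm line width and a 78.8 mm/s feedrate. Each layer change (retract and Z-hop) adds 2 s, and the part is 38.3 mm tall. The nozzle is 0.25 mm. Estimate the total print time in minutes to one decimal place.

Bead cross-section: 0.26 × 0.44 → 0.1144 mm².
Path length: 8710 mm³ / 0.1144 mm² → 76136.4 mm.
Extrusion time = 76136.4 / 78.8, so 966.2 s.
Layers = ⌈38.3/0.26⌉ = 148.
Non-print overhead = 148 × 2, so 296 s.
Altogether 966.2 + 296 = 1262.2 s, i.e. 21.0 minutes.

21.0 minutes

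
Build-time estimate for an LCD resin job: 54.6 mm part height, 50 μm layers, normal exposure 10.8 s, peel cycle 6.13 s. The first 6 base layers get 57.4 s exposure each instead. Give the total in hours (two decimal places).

5.21 hours

Number of layers: 54.6 / 0.05 → 1092 (rounded up).
Burn-in layers = 6 × (57.4 + 6.13) = 381.18 s.
Regular layers: 1086 × (10.8 + 6.13) → 18385.98 s.
Sum: 381.18 + 18385.98 = 18767.16 s → 5.21 hours.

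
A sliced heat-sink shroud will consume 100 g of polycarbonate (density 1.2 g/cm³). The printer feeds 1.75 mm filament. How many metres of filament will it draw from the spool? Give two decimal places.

34.65 m

Volume = 100 g / 1.2 g·cm⁻³ = 83.3333 cm³ = 83333.3 mm³.
A = π r² = π × 0.875² = 2.4053 mm².
Length = 83333.3 / 2.4053 = 34645.7 mm = 34.65 m.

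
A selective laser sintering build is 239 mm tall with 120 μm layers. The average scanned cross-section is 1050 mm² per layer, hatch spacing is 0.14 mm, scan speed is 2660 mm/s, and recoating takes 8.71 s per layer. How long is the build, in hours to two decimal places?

6.38 hours

Layer count = ceil(239 / 0.12) = 1992.
Per-layer scan distance: 1050 / 0.14 → 7500 mm.
Laser time per layer: 7500 / 2660 → 2.8195 s.
Layer cycle = 2.8195 + 8.71, so 11.5295 s.
Build time = 1992 × 11.5295 = 22966.764 s = 6.38 hours.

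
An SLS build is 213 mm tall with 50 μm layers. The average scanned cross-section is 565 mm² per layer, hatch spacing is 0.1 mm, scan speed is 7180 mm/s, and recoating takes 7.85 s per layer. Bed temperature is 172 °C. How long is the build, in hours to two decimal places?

10.22 hours

Layer count = ceil(213 / 0.05) = 4260.
Per-layer scan distance: 565 / 0.1 → 5650 mm.
Scan time per layer = 5650 / 7180, so 0.7869 s.
Per-layer time = 0.7869 + 7.85, so 8.6369 s.
Total: 4260 × 8.6369 s = 36793.194 s → 10.22 hours.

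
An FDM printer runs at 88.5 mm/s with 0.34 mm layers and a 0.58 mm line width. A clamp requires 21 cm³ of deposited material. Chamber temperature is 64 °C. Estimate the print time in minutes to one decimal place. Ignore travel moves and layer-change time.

20.1 minutes

Extrusion cross-section: 0.34 × 0.58 → 0.1972 mm².
Path length: 21000 mm³ / 0.1972 mm² → 106490.9 mm.
Time extruding = 106490.9 / 88.5, so 1203.3 s.
Converting: 1203.3 s = 20.1 minutes.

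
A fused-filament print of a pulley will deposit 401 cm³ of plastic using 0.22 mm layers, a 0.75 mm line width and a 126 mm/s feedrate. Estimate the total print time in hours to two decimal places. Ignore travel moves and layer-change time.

5.36 hours

Bead cross-section = 0.22 × 0.75 = 0.165 mm².
Total extruded path = 401000/0.165 = 2430303 mm.
Print-move time = 2430303 / 126, so 19288.1 s.
In the requested units: 19288.1 s = 5.36 hours.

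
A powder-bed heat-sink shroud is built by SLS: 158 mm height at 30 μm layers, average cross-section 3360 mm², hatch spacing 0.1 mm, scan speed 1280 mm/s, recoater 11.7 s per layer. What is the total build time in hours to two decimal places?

55.52 hours

Layer count = ceil(158 / 0.03) = 5267.
Hatch length per layer = 3360 / 0.1 = 33600 mm.
Laser time per layer = 33600 / 1280 = 26.25 s.
Per-layer time = 26.25 + 11.7, so 37.95 s.
Build time = 5267 × 37.95 = 199882.65 s = 55.52 hours.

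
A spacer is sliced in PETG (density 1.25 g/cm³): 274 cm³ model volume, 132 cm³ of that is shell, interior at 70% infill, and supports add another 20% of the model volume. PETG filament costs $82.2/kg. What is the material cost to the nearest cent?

Infill region = 274 − 132 = 142 cm³.
Deposited infill = 0.70 × 142, so 99.4 cm³.
Support = 0.20 × 274, so 54.8 cm³.
Total extruded: 132 + 99.4 + 54.8 → 286.2 cm³.
Mass: 286.2 × 1.25 → 357.75 g.
Cost = 357.75 g / 1000 × $82.2/kg = $29.41.

$29.41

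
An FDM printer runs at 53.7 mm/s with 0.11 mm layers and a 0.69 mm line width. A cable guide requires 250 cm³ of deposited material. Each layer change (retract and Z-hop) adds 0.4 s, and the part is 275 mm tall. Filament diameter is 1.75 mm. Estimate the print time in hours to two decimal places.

Extrusion cross-section: 0.11 × 0.69 → 0.0759 mm².
Path length: 250000 mm³ / 0.0759 mm² → 3293807.6 mm.
Print-move time: 3293807.6 / 53.7 → 61337.2 s.
Layer count = ceil(275 / 0.11) = 2500.
Non-print overhead = 2500 × 0.4 = 1000 s.
Total = 61337.2 + 1000 = 62337.2 s = 17.32 hours.

17.32 hours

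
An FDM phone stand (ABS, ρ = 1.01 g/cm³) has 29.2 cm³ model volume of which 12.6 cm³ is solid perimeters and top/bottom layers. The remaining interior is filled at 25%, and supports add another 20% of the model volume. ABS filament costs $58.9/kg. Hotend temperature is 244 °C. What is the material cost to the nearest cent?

Infill region: 29.2 − 12.6 → 16.6 cm³.
Infill deposited = 0.25 × 16.6 = 4.15 cm³.
Support: 0.20 × 29.2 → 5.84 cm³.
Deposited volume = 12.6 + 4.15 + 5.84 = 22.59 cm³.
Mass: 22.59 × 1.01 → 22.8159 g.
Cost = 22.8159 g / 1000 × $58.9/kg = $1.34.

$1.34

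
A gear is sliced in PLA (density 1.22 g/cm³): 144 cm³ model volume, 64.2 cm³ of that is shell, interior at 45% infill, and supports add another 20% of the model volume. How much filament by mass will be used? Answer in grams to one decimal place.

157.3 g

Volume inside the shell = 144 − 64.2 = 79.8 cm³.
Infill deposited = 0.45 × 79.8 = 35.91 cm³.
Support = 0.20 × 144, so 28.8 cm³.
Deposited volume: 64.2 + 35.91 + 28.8 → 128.91 cm³.
Mass: 128.91 × 1.22 → 157.2702 g.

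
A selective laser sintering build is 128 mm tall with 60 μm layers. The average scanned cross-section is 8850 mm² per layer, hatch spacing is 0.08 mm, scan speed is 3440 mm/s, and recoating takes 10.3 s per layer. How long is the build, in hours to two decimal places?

Layer count = ceil(128 / 0.06) = 2134.
Hatch length per layer = 8850 / 0.08 = 110625 mm.
Per-layer scan time = 110625 / 3440 = 32.1584 s.
Per-layer time = 32.1584 + 10.3, so 42.4584 s.
Build time = 2134 × 42.4584 = 90606.2256 s = 25.17 hours.

25.17 hours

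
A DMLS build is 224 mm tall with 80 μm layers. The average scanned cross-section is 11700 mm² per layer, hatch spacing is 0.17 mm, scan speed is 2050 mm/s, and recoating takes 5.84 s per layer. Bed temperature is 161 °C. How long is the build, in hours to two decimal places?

30.65 hours

Layers = ⌈224/0.08⌉ = 2800.
Hatch length per layer = 11700 / 0.17, so 68823.5 mm.
Scan time per layer = 68823.5 / 2050, so 33.5724 s.
Per-layer time = 33.5724 + 5.84 = 39.4124 s.
Build time = 2800 × 39.4124 = 110354.72 s = 30.65 hours.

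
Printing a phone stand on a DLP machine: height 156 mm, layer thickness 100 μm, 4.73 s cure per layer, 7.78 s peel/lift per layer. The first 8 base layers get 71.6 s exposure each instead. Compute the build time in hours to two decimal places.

Number of layers: 156 / 0.1 → 1560 (rounded up).
Base layers = 8 × (71.6 + 7.78), so 635.04 s.
Regular layers = 1552 × (4.73 + 7.78), so 19415.52 s.
Sum: 635.04 + 19415.52 = 20050.56 s → 5.57 hours.

5.57 hours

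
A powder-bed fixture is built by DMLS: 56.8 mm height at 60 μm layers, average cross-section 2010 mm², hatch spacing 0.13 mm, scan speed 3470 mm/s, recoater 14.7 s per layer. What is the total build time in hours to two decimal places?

Number of layers: 56.8 / 0.06 → 947 (rounded up).
Scan path per layer = 2010 / 0.13 = 15461.5 mm.
Per-layer scan time = 15461.5 / 3470 = 4.4558 s.
Per-layer time = 4.4558 + 14.7 = 19.1558 s.
947 layers × 19.1558 s/layer = 18140.5426 s, i.e. 5.04 hours.

5.04 hours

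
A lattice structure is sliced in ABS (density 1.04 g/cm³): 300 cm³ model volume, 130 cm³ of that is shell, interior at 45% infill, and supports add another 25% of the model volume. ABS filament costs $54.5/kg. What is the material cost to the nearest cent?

Infill region: 300 − 130 → 170 cm³.
Infill deposited = 0.45 × 170, so 76.5 cm³.
Support = 0.25 × 300 = 75 cm³.
Total extruded: 130 + 76.5 + 75 → 281.5 cm³.
Mass = 281.5 × 1.04, so 292.76 g.
At $54.5/kg: 292.76/1000 × 54.5 = $15.96.

$15.96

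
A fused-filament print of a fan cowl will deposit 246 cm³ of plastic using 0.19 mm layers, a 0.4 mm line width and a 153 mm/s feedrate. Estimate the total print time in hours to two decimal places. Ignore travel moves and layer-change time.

Line area: 0.19 × 0.4 → 0.076 mm².
Toolpath length = 246 cm³ / 0.076 mm² = 246000 / 0.076 = 3236842.1 mm.
Extrusion time = 3236842.1 / 153, so 21155.8 s.
21155.8 s = 5.88 hours.

5.88 hours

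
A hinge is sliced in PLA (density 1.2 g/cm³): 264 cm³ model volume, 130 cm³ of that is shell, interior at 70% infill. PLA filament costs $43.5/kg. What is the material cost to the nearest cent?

Volume inside the shell: 264 − 130 → 134 cm³.
Infill volume = 0.70 × 134 = 93.8 cm³.
Total extruded: 130 + 93.8 → 223.8 cm³.
Mass = 223.8 × 1.2 = 268.56 g.
Cost = 268.56 g / 1000 × $43.5/kg = $11.68.

$11.68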